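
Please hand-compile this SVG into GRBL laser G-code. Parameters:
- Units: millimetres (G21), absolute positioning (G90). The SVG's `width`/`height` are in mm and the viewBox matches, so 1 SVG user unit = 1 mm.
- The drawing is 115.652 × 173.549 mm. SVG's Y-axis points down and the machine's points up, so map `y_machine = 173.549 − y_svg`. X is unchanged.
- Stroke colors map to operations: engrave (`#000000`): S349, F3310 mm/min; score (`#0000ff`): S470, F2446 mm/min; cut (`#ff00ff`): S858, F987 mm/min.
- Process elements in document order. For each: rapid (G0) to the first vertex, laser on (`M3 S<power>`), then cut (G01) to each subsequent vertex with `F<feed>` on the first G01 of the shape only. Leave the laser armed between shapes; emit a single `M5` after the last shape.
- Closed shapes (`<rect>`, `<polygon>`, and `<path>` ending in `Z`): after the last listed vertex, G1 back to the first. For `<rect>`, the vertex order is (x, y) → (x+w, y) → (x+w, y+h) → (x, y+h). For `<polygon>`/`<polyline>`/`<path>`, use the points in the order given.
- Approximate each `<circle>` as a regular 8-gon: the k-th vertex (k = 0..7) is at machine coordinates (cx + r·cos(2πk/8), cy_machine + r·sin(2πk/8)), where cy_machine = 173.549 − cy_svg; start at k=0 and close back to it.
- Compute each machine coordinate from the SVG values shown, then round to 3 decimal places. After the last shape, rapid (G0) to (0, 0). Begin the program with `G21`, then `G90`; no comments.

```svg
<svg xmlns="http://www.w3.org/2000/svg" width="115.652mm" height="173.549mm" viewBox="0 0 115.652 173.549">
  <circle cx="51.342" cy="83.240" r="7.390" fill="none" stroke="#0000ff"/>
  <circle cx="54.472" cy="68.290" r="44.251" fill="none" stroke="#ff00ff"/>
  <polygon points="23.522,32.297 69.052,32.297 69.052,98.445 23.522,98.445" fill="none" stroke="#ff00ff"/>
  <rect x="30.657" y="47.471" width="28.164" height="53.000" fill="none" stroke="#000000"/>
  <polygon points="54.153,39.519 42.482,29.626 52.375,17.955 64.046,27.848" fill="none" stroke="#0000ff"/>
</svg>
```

viewBox `0 0 115.652 173.549` with mm width/height → 1 unit = 1 mm. Flip: y_m = 173.549 − y_svg.

**Shape 1** — `<circle>` circle, stroke `#0000ff` → score (S470, F2446). Machine vertices: (58.732,90.309) → (56.568,95.535) → (51.342,97.699) → (46.116,95.535) → (43.952,90.309) → (46.116,85.083) → (51.342,82.919) → (56.568,85.083) → (58.732,90.309). Closed: final G1 returns to the first vertex.

**Shape 2** — `<circle>` circle, stroke `#ff00ff` → cut (S858, F987). Machine vertices: (98.723,105.259) → (85.762,136.549) → (54.472,149.510) → (23.182,136.549) → (10.221,105.259) → (23.182,73.969) → (54.472,61.008) → (85.762,73.969) → (98.723,105.259). Closed: final G1 returns to the first vertex.

**Shape 3** — `<polygon>` rectangle, stroke `#ff00ff` → cut (S858, F987). Machine vertices: (23.522,141.252) → (69.052,141.252) → (69.052,75.104) → (23.522,75.104) → (23.522,141.252). Closed: final G1 returns to the first vertex.

**Shape 4** — `<rect>` rectangle, stroke `#000000` → engrave (S349, F3310). Machine vertices: (30.657,126.078) → (58.821,126.078) → (58.821,73.078) → (30.657,73.078) → (30.657,126.078). Closed: final G1 returns to the first vertex.

**Shape 5** — `<polygon>` regular polygon, stroke `#0000ff` → score (S470, F2446). Machine vertices: (54.153,134.030) → (42.482,143.923) → (52.375,155.594) → (64.046,145.701) → (54.153,134.030). Closed: final G1 returns to the first vertex.

G21
G90
G0 X58.732 Y90.309
M3 S470
G01 X56.568 Y95.535 F2446
G01 X51.342 Y97.699
G01 X46.116 Y95.535
G01 X43.952 Y90.309
G01 X46.116 Y85.083
G01 X51.342 Y82.919
G01 X56.568 Y85.083
G01 X58.732 Y90.309
G0 X98.723 Y105.259
M3 S858
G01 X85.762 Y136.549 F987
G01 X54.472 Y149.510
G01 X23.182 Y136.549
G01 X10.221 Y105.259
G01 X23.182 Y73.969
G01 X54.472 Y61.008
G01 X85.762 Y73.969
G01 X98.723 Y105.259
G0 X23.522 Y141.252
M3 S858
G01 X69.052 Y141.252 F987
G01 X69.052 Y75.104
G01 X23.522 Y75.104
G01 X23.522 Y141.252
G0 X30.657 Y126.078
M3 S349
G01 X58.821 Y126.078 F3310
G01 X58.821 Y73.078
G01 X30.657 Y73.078
G01 X30.657 Y126.078
G0 X54.153 Y134.030
M3 S470
G01 X42.482 Y143.923 F2446
G01 X52.375 Y155.594
G01 X64.046 Y145.701
G01 X54.153 Y134.030
M5
G0 X0.000 Y0.000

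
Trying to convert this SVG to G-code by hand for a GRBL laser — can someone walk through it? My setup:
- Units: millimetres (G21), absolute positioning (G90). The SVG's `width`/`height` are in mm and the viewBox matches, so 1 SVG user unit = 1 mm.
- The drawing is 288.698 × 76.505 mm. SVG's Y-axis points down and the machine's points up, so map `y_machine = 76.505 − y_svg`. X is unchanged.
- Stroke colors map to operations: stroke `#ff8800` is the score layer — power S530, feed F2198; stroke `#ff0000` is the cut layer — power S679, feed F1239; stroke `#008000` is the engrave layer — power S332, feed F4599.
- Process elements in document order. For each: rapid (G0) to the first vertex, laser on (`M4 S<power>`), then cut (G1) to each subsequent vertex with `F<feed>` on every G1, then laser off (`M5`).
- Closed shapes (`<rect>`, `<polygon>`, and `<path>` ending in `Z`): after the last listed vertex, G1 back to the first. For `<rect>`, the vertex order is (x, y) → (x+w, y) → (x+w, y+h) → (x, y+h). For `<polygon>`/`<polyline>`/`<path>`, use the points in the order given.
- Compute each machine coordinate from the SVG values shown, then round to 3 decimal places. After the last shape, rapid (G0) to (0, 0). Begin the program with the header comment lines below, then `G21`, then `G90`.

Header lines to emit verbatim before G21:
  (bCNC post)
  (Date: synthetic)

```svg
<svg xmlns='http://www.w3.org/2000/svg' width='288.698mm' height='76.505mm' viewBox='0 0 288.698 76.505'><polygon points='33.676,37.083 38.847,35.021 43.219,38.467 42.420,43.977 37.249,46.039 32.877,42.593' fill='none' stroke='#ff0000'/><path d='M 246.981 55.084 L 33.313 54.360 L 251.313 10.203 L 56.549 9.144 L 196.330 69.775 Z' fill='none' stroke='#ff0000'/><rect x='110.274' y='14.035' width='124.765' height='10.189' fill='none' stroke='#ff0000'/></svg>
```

(bCNC post)
(Date: synthetic)
G21
G90
G0 X33.676 Y39.422
M4 S679
G1 X38.847 Y41.484 F1239
G1 X43.219 Y38.038 F1239
G1 X42.420 Y32.528 F1239
G1 X37.249 Y30.466 F1239
G1 X32.877 Y33.912 F1239
G1 X33.676 Y39.422 F1239
M5
G0 X246.981 Y21.421
M4 S679
G1 X33.313 Y22.145 F1239
G1 X251.313 Y66.302 F1239
G1 X56.549 Y67.361 F1239
G1 X196.330 Y6.730 F1239
G1 X246.981 Y21.421 F1239
M5
G0 X110.274 Y62.470
M4 S679
G1 X235.039 Y62.470 F1239
G1 X235.039 Y52.281 F1239
G1 X110.274 Y52.281 F1239
G1 X110.274 Y62.470 F1239
M5
G0 X0.000 Y0.000

Since the viewBox matches the mm dimensions, user units are millimetres directly. The only transform is the Y-flip y_m = 76.505 − y_svg.

Shape 1 is a regular polygon drawn with `<polygon>`. Its stroke #ff0000 means cut at S679, F1239. After flipping Y the toolpath is (33.676,39.422) → (38.847,41.484) → (43.219,38.038) → (42.420,32.528) → (37.249,30.466) → (32.877,33.912) → (33.676,39.422), returning to the start.

Shape 2 is a closed polygon drawn with `<path>`. Its stroke #ff0000 means cut at S679, F1239. After flipping Y the toolpath is (246.981,21.421) → (33.313,22.145) → (251.313,66.302) → (56.549,67.361) → (196.330,6.730) → (246.981,21.421), returning to the start.

Shape 3 is a rectangle drawn with `<rect>`. Its stroke #ff0000 means cut at S679, F1239. After flipping Y the toolpath is (110.274,62.470) → (235.039,62.470) → (235.039,52.281) → (110.274,52.281) → (110.274,62.470), returning to the start.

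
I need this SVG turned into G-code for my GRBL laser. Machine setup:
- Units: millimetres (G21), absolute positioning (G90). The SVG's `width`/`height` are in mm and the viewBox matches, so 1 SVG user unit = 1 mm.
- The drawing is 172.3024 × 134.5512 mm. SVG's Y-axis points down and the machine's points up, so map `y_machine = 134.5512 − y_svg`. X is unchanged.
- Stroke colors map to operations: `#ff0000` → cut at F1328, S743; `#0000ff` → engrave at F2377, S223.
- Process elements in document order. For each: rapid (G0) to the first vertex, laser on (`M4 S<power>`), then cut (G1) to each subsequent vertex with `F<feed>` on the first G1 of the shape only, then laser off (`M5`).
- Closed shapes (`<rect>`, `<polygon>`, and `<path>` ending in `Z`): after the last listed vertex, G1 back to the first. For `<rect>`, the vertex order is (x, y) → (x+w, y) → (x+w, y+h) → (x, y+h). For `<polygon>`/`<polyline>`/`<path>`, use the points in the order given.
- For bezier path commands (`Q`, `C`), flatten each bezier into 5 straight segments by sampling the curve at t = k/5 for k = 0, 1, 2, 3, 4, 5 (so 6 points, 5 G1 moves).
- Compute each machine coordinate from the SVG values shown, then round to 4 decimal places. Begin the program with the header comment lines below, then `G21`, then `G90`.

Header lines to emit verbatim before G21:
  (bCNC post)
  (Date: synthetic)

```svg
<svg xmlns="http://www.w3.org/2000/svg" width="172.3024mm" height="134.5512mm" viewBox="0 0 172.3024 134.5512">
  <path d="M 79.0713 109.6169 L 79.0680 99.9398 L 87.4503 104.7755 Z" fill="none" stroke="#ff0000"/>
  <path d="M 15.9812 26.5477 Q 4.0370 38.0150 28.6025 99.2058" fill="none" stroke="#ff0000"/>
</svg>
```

(bCNC post)
(Date: synthetic)
G21
G90
G0 X79.0713 Y24.9343
M4 S743
G1 X79.0680 Y34.6114 F1328
G1 X87.4503 Y29.7757
G1 X79.0713 Y24.9343
M5
G0 X15.9812 Y108.0035
M4 S743
G1 X12.6639 Y101.4276 F1328
G1 X12.2674 Y90.8739
G1 X14.7917 Y76.3423
G1 X20.2367 Y57.8328
G1 X28.6025 Y35.3454
M5

viewBox `0 0 172.3024 134.5512` with mm width/height → 1 unit = 1 mm. Flip: y_m = 134.5512 − y_svg.

**Shape 1** — `<path>` regular polygon, stroke `#ff0000` → cut (S743, F1328). Machine vertices: (79.0713,24.9343) → (79.0680,34.6114) → (87.4503,29.7757) → (79.0713,24.9343). Closed: final G1 returns to the first vertex.

**Shape 2** — `<path>` quadratic bezier, stroke `#ff0000` → cut (S743, F1328). Control points (SVG): P0=(15.9812,26.5477), P1=(4.0370,38.0150), P2=(28.6025,99.2058); sampled at t=k/5. Machine vertices: (15.9812,108.0035) → (12.6639,101.4276) → (12.2674,90.8739) → (14.7917,76.3423) → (20.2367,57.8328) → (28.6025,35.3454). Open path.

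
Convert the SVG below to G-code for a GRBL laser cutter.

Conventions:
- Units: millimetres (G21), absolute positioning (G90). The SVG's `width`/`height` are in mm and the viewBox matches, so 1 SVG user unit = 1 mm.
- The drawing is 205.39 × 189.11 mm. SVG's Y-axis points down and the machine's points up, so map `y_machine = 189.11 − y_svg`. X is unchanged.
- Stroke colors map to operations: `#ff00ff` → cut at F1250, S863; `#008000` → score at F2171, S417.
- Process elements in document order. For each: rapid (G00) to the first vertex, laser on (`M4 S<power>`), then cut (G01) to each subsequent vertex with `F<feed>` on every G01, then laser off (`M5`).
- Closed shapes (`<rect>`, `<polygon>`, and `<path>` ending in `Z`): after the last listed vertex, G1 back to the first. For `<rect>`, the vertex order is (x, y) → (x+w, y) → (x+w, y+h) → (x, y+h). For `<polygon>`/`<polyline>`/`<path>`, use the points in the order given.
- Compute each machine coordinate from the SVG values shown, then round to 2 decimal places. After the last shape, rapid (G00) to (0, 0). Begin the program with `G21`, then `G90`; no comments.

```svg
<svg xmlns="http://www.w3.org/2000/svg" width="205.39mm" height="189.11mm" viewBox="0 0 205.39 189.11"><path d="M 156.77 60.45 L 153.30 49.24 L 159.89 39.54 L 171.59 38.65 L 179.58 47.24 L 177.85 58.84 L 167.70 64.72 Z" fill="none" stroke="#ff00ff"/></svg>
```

Since the viewBox matches the mm dimensions, user units are millimetres directly. The only transform is the Y-flip y_m = 189.11 − y_svg.

Shape 1 is a regular polygon drawn with `<path>`. Its stroke #ff00ff means cut at S863, F1250. After flipping Y the toolpath is (156.77,128.66) → (153.30,139.87) → (159.89,149.57) → (171.59,150.46) → (179.58,141.87) → (177.85,130.27) → (167.70,124.39) → (156.77,128.66), returning to the start.

G21
G90
G00 X156.77 Y128.66
M4 S863
G01 X153.30 Y139.87 F1250
G01 X159.89 Y149.57 F1250
G01 X171.59 Y150.46 F1250
G01 X179.58 Y141.87 F1250
G01 X177.85 Y130.27 F1250
G01 X167.70 Y124.39 F1250
G01 X156.77 Y128.66 F1250
M5
G00 X0.00 Y0.00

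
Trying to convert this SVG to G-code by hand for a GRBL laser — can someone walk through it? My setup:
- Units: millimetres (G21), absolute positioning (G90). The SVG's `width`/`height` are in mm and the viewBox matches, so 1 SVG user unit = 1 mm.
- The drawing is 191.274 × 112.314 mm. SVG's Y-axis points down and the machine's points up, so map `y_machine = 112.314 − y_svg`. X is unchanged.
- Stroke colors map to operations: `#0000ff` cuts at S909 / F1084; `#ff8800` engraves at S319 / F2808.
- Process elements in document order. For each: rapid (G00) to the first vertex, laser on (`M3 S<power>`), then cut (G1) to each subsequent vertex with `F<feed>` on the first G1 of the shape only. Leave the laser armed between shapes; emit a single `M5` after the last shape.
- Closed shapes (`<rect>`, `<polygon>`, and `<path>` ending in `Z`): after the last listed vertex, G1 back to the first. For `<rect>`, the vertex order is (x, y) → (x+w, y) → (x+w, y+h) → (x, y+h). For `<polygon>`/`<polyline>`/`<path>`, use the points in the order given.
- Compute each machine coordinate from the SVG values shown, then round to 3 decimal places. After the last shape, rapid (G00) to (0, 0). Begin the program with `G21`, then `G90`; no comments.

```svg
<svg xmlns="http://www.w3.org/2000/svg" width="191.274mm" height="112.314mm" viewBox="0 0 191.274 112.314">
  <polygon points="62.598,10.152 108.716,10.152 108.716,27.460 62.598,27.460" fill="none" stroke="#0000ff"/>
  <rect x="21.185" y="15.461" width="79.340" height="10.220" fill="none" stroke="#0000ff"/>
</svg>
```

G21
G90
G00 X62.598 Y102.162
M3 S909
G1 X108.716 Y102.162 F1084
G1 X108.716 Y84.854
G1 X62.598 Y84.854
G1 X62.598 Y102.162
G00 X21.185 Y96.853
M3 S909
G1 X100.525 Y96.853 F1084
G1 X100.525 Y86.633
G1 X21.185 Y86.633
G1 X21.185 Y96.853
M5
G00 X0.000 Y0.000

viewBox `0 0 191.274 112.314` with mm width/height → 1 unit = 1 mm. Flip: y_m = 112.314 − y_svg.

**Shape 1** — `<polygon>` rectangle, stroke `#0000ff` → cut (S909, F1084). Machine vertices: (62.598,102.162) → (108.716,102.162) → (108.716,84.854) → (62.598,84.854) → (62.598,102.162). Closed: final G1 returns to the first vertex.

**Shape 2** — `<rect>` rectangle, stroke `#0000ff` → cut (S909, F1084). Machine vertices: (21.185,96.853) → (100.525,96.853) → (100.525,86.633) → (21.185,86.633) → (21.185,96.853). Closed: final G1 returns to the first vertex.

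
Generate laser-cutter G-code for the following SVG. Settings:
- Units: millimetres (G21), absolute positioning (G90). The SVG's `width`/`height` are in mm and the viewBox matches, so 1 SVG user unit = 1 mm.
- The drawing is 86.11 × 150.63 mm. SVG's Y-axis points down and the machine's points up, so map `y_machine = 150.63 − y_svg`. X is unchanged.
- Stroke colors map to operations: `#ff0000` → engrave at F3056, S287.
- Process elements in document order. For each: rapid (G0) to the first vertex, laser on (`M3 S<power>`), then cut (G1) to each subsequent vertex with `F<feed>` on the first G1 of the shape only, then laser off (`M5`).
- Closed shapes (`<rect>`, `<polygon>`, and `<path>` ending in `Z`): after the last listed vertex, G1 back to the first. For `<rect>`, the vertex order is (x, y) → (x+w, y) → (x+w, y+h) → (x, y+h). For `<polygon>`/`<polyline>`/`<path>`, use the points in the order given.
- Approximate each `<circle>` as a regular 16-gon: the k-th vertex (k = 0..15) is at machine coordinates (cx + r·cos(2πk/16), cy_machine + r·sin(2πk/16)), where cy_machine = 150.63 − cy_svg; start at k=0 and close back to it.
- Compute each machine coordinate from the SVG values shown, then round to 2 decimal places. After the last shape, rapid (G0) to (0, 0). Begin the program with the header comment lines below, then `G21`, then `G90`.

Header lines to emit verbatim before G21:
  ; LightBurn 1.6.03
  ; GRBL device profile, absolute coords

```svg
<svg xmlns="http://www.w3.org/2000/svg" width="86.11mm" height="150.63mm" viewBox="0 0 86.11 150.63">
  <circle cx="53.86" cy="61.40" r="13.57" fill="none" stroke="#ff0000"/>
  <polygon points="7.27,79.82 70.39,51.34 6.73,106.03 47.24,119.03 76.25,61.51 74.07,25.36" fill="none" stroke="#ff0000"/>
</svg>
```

viewBox `0 0 86.11 150.63` with mm width/height → 1 unit = 1 mm. Flip: y_m = 150.63 − y_svg.

**Shape 1** — `<circle>` circle, stroke `#ff0000` → engrave (S287, F3056). Machine vertices: (67.43,89.23) → (66.40,94.42) → (63.46,98.83) → (59.05,101.77) → (53.86,102.80) → (48.67,101.77) → (44.26,98.83) → (41.32,94.42) → (40.29,89.23) → (41.32,84.04) → (44.26,79.63) → (48.67,76.69) → (53.86,75.66) → (59.05,76.69) → (63.46,79.63) → (66.40,84.04) → (67.43,89.23). Closed: final G1 returns to the first vertex.

**Shape 2** — `<polygon>` closed polygon, stroke `#ff0000` → engrave (S287, F3056). Machine vertices: (7.27,70.81) → (70.39,99.29) → (6.73,44.60) → (47.24,31.60) → (76.25,89.12) → (74.07,125.27) → (7.27,70.81). Closed: final G1 returns to the first vertex.

; LightBurn 1.6.03
; GRBL device profile, absolute coords
G21
G90
G0 X67.43 Y89.23
M3 S287
G1 X66.40 Y94.42 F3056
G1 X63.46 Y98.83
G1 X59.05 Y101.77
G1 X53.86 Y102.80
G1 X48.67 Y101.77
G1 X44.26 Y98.83
G1 X41.32 Y94.42
G1 X40.29 Y89.23
G1 X41.32 Y84.04
G1 X44.26 Y79.63
G1 X48.67 Y76.69
G1 X53.86 Y75.66
G1 X59.05 Y76.69
G1 X63.46 Y79.63
G1 X66.40 Y84.04
G1 X67.43 Y89.23
M5
G0 X7.27 Y70.81
M3 S287
G1 X70.39 Y99.29 F3056
G1 X6.73 Y44.60
G1 X47.24 Y31.60
G1 X76.25 Y89.12
G1 X74.07 Y125.27
G1 X7.27 Y70.81
M5
G0 X0.00 Y0.00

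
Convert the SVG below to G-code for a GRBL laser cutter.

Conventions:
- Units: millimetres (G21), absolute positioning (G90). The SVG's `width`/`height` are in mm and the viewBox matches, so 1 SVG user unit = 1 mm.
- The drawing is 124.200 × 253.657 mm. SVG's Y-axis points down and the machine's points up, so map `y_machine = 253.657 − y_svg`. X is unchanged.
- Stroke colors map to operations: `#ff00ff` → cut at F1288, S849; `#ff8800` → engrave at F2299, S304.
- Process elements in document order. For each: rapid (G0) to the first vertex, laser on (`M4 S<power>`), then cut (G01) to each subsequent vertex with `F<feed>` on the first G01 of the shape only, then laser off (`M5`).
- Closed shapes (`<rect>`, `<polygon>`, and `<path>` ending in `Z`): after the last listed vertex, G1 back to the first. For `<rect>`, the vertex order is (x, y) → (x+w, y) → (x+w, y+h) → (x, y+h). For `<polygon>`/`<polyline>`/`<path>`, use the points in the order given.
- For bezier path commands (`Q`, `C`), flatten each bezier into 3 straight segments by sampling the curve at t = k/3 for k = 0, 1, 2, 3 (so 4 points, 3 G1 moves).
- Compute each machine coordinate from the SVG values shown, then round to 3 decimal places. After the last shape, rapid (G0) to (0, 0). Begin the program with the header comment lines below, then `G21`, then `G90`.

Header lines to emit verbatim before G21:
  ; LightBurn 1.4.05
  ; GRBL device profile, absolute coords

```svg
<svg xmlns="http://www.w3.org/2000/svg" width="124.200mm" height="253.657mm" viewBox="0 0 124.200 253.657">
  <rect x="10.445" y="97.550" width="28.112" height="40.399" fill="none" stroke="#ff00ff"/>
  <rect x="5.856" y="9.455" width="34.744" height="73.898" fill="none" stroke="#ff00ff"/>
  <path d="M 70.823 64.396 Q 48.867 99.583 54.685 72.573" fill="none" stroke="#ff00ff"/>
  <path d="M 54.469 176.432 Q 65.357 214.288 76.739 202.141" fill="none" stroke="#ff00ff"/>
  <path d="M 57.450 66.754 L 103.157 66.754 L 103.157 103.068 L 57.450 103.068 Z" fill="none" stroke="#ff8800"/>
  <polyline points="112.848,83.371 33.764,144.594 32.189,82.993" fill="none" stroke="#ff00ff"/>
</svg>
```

viewBox `0 0 124.200 253.657` with mm width/height → 1 unit = 1 mm. Flip: y_m = 253.657 − y_svg.

**Shape 1** — `<rect>` rectangle, stroke `#ff00ff` → cut (S849, F1288). Machine vertices: (10.445,156.107) → (38.557,156.107) → (38.557,115.708) → (10.445,115.708) → (10.445,156.107). Closed: final G1 returns to the first vertex.

**Shape 2** — `<rect>` rectangle, stroke `#ff00ff` → cut (S849, F1288). Machine vertices: (5.856,244.202) → (40.600,244.202) → (40.600,170.304) → (5.856,170.304) → (5.856,244.202). Closed: final G1 returns to the first vertex.

**Shape 3** — `<path>` quadratic bezier, stroke `#ff00ff` → cut (S849, F1288). Control points (SVG): P0=(70.823,64.396), P1=(48.867,99.583), P2=(54.685,72.573); sampled at t=k/3. Machine vertices: (70.823,189.261) → (59.272,172.714) → (53.892,169.988) → (54.685,181.084). Open path.

**Shape 4** — `<path>` quadratic bezier, stroke `#ff00ff` → cut (S849, F1288). Control points (SVG): P0=(54.469,176.432), P1=(65.357,214.288), P2=(76.739,202.141); sampled at t=k/3. Machine vertices: (54.469,77.225) → (61.783,57.544) → (69.206,48.974) → (76.739,51.516). Open path.

**Shape 5** — `<path>` rectangle, stroke `#ff8800` → engrave (S304, F2299). Machine vertices: (57.450,186.903) → (103.157,186.903) → (103.157,150.589) → (57.450,150.589) → (57.450,186.903). Closed: final G1 returns to the first vertex.

**Shape 6** — `<polyline>` open polyline, stroke `#ff00ff` → cut (S849, F1288). Machine vertices: (112.848,170.286) → (33.764,109.063) → (32.189,170.664). Open path.

; LightBurn 1.4.05
; GRBL device profile, absolute coords
G21
G90
G0 X10.445 Y156.107
M4 S849
G01 X38.557 Y156.107 F1288
G01 X38.557 Y115.708
G01 X10.445 Y115.708
G01 X10.445 Y156.107
M5
G0 X5.856 Y244.202
M4 S849
G01 X40.600 Y244.202 F1288
G01 X40.600 Y170.304
G01 X5.856 Y170.304
G01 X5.856 Y244.202
M5
G0 X70.823 Y189.261
M4 S849
G01 X59.272 Y172.714 F1288
G01 X53.892 Y169.988
G01 X54.685 Y181.084
M5
G0 X54.469 Y77.225
M4 S849
G01 X61.783 Y57.544 F1288
G01 X69.206 Y48.974
G01 X76.739 Y51.516
M5
G0 X57.450 Y186.903
M4 S304
G01 X103.157 Y186.903 F2299
G01 X103.157 Y150.589
G01 X57.450 Y150.589
G01 X57.450 Y186.903
M5
G0 X112.848 Y170.286
M4 S849
G01 X33.764 Y109.063 F1288
G01 X32.189 Y170.664
M5
G0 X0.000 Y0.000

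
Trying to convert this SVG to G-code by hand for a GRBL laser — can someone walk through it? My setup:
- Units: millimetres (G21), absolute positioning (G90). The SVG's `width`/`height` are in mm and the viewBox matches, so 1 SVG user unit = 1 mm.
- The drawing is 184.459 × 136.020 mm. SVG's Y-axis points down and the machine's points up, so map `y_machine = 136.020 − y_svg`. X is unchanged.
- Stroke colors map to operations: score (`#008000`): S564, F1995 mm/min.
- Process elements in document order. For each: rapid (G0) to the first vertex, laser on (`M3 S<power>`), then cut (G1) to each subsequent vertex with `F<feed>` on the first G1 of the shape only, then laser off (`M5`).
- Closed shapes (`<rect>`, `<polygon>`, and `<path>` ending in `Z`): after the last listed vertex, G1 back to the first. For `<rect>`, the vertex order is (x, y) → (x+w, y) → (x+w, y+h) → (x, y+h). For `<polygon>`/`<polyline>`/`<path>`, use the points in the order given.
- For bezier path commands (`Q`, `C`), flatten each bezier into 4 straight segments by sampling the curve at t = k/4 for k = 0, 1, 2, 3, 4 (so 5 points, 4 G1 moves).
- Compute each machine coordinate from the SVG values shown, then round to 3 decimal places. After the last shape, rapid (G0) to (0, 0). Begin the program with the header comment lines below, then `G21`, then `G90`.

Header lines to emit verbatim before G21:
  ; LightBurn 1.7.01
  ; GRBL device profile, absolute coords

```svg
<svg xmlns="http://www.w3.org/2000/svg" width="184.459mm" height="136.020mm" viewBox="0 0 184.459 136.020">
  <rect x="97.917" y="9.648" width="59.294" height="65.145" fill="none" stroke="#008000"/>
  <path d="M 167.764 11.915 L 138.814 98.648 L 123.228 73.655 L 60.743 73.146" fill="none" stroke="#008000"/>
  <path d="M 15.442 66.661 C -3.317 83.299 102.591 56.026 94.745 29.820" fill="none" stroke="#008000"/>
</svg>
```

; LightBurn 1.7.01
; GRBL device profile, absolute coords
G21
G90
G0 X97.917 Y126.372
M3 S564
G1 X157.211 Y126.372 F1995
G1 X157.211 Y61.227
G1 X97.917 Y61.227
G1 X97.917 Y126.372
M5
G0 X167.764 Y124.105
M3 S564
G1 X138.814 Y37.372 F1995
G1 X123.228 Y62.365
G1 X60.743 Y62.874
M5
G0 X15.442 Y69.359
M3 S564
G1 X21.022 Y64.411 F1995
G1 X51.001 Y71.713
G1 X83.026 Y87.048
G1 X94.745 Y106.200
M5
G0 X0.000 Y0.000

1 u = 1 mm; y_m = 136.020 − y.

[1] `<rect>` rectangle, #008000→score S564 F1995: (97.917,126.372) → (157.211,126.372) → (157.211,61.227) → (97.917,61.227) → (97.917,126.372) (closed)

[2] `<path>` open polyline, #008000→score S564 F1995: (167.764,124.105) → (138.814,37.372) → (123.228,62.365) → (60.743,62.874)

[3] `<path>` cubic bezier, #008000→score S564 F1995: (15.442,69.359) → (21.022,64.411) → (51.001,71.713) → (83.026,87.048) → (94.745,106.200)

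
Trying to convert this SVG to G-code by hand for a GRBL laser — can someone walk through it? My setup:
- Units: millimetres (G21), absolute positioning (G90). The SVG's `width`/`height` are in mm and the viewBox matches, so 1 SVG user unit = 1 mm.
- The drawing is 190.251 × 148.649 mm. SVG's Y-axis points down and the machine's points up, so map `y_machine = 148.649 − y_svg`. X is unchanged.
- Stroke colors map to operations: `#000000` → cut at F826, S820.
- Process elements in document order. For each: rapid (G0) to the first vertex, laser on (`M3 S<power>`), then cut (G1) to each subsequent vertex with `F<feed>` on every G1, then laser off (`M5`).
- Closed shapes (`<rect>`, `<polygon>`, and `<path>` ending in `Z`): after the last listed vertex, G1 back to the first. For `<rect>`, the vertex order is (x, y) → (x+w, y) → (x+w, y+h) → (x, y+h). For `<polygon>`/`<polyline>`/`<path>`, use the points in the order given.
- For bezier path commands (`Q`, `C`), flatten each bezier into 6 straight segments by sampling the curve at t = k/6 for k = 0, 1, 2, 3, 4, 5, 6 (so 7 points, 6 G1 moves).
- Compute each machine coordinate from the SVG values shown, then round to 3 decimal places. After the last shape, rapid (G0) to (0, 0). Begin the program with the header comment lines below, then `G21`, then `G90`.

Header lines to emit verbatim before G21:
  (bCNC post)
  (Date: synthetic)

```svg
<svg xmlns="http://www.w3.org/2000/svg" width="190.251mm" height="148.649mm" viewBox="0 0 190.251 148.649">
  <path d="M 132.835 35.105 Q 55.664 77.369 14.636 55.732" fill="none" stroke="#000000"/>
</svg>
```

viewBox `0 0 190.251 148.649` with mm width/height → 1 unit = 1 mm. Flip: y_m = 148.649 − y_svg.

**Shape 1** — `<path>` quadratic bezier, stroke `#000000` → cut (S820, F826). Control points (SVG): P0=(132.835,35.105), P1=(55.664,77.369), P2=(14.636,55.732); sampled at t=k/6. Machine vertices: (132.835,113.544) → (108.115,101.231) → (85.404,92.468) → (64.700,87.255) → (46.004,85.592) → (29.316,87.480) → (14.636,92.917). Open path.

(bCNC post)
(Date: synthetic)
G21
G90
G0 X132.835 Y113.544
M3 S820
G1 X108.115 Y101.231 F826
G1 X85.404 Y92.468 F826
G1 X64.700 Y87.255 F826
G1 X46.004 Y85.592 F826
G1 X29.316 Y87.480 F826
G1 X14.636 Y92.917 F826
M5
G0 X0.000 Y0.000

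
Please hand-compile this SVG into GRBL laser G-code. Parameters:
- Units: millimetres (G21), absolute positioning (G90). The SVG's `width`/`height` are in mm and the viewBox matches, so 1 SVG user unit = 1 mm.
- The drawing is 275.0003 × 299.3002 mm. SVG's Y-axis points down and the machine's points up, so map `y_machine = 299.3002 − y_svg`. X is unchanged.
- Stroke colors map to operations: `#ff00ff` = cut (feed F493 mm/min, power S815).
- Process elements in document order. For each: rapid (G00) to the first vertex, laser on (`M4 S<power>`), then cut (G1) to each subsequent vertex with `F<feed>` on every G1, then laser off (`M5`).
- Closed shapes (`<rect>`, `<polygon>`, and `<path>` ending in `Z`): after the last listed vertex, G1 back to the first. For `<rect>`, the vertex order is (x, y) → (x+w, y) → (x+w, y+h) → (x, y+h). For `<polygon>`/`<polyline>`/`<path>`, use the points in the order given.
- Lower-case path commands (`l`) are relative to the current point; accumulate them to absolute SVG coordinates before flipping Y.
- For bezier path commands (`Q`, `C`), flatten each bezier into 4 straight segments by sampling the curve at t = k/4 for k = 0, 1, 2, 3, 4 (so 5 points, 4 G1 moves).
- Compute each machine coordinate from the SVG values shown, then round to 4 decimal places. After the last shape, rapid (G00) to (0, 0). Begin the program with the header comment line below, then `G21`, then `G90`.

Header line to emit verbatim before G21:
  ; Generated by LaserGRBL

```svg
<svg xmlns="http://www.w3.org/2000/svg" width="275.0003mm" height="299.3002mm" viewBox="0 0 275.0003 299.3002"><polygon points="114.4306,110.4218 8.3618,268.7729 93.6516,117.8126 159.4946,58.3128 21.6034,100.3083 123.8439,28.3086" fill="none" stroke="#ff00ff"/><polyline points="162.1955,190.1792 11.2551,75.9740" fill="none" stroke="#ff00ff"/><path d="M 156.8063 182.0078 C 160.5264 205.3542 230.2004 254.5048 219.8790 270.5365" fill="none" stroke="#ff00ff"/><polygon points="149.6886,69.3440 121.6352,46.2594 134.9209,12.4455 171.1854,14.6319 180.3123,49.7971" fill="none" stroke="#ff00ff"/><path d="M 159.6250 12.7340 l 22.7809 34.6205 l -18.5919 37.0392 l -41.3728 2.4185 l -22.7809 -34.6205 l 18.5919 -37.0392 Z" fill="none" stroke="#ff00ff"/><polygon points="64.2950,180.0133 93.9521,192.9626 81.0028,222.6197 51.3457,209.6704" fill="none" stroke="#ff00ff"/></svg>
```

1 u = 1 mm; y_m = 299.3002 − y.

[1] `<polygon>` closed polygon, #ff00ff→cut S815 F493: (114.4306,188.8784) → (8.3618,30.5273) → (93.6516,181.4876) → (159.4946,240.9874) → (21.6034,198.9919) → (123.8439,270.9916) → (114.4306,188.8784) (closed)

[2] `<polyline>` line segment, #ff00ff→cut S815 F493: (162.1955,109.1210) → (11.2551,223.3262)

[3] `<path>` cubic bezier, #ff00ff→cut S815 F493: (156.8063,117.2924) → (169.6823,95.8650) → (193.6082,70.2850) → (214.9014,46.0766) → (219.8790,28.7637)

[4] `<polygon>` regular polygon, #ff00ff→cut S815 F493: (149.6886,229.9562) → (121.6352,253.0408) → (134.9209,286.8547) → (171.1854,284.6683) → (180.3123,249.5031) → (149.6886,229.9562) (closed)

[5] `<path>` regular polygon, #ff00ff→cut S815 F493: (159.6250,286.5662) → (182.4059,251.9457) → (163.8140,214.9065) → (122.4412,212.4880) → (99.6603,247.1085) → (118.2522,284.1477) → (159.6250,286.5662) (closed)

[6] `<polygon>` regular polygon, #ff00ff→cut S815 F493: (64.2950,119.2869) → (93.9521,106.3376) → (81.0028,76.6805) → (51.3457,89.6298) → (64.2950,119.2869) (closed)

; Generated by LaserGRBL
G21
G90
G00 X114.4306 Y188.8784
M4 S815
G1 X8.3618 Y30.5273 F493
G1 X93.6516 Y181.4876 F493
G1 X159.4946 Y240.9874 F493
G1 X21.6034 Y198.9919 F493
G1 X123.8439 Y270.9916 F493
G1 X114.4306 Y188.8784 F493
M5
G00 X162.1955 Y109.1210
M4 S815
G1 X11.2551 Y223.3262 F493
M5
G00 X156.8063 Y117.2924
M4 S815
G1 X169.6823 Y95.8650 F493
G1 X193.6082 Y70.2850 F493
G1 X214.9014 Y46.0766 F493
G1 X219.8790 Y28.7637 F493
M5
G00 X149.6886 Y229.9562
M4 S815
G1 X121.6352 Y253.0408 F493
G1 X134.9209 Y286.8547 F493
G1 X171.1854 Y284.6683 F493
G1 X180.3123 Y249.5031 F493
G1 X149.6886 Y229.9562 F493
M5
G00 X159.6250 Y286.5662
M4 S815
G1 X182.4059 Y251.9457 F493
G1 X163.8140 Y214.9065 F493
G1 X122.4412 Y212.4880 F493
G1 X99.6603 Y247.1085 F493
G1 X118.2522 Y284.1477 F493
G1 X159.6250 Y286.5662 F493
M5
G00 X64.2950 Y119.2869
M4 S815
G1 X93.9521 Y106.3376 F493
G1 X81.0028 Y76.6805 F493
G1 X51.3457 Y89.6298 F493
G1 X64.2950 Y119.2869 F493
M5
G00 X0.0000 Y0.0000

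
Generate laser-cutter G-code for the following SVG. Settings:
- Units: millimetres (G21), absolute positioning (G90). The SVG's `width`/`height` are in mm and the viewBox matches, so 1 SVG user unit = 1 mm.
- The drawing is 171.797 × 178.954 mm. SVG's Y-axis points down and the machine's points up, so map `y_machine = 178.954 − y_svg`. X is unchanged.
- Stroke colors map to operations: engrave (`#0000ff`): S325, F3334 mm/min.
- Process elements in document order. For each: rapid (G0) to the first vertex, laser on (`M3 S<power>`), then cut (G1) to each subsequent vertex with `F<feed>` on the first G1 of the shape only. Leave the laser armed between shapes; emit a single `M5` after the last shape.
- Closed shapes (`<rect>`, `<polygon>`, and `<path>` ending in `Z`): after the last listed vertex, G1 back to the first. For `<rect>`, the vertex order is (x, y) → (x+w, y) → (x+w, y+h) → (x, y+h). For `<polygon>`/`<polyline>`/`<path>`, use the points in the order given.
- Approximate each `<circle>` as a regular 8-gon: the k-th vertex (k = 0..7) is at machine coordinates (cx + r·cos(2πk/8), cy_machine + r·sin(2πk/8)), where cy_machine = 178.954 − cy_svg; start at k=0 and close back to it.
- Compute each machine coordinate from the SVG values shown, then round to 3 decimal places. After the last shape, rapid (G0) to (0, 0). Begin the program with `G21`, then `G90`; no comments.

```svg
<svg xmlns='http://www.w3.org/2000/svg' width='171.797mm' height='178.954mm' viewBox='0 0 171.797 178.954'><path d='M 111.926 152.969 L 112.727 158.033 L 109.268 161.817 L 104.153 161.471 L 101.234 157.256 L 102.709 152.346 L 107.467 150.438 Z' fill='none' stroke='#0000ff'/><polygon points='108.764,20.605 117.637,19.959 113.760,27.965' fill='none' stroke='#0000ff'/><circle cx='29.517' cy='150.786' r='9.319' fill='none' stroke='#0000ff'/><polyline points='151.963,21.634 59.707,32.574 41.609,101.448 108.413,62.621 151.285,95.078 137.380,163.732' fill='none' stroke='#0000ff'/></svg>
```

1 u = 1 mm; y_m = 178.954 − y.

[1] `<path>` regular polygon, #0000ff→engrave S325 F3334: (111.926,25.985) → (112.727,20.921) → (109.268,17.137) → (104.153,17.483) → (101.234,21.698) → (102.709,26.608) → (107.467,28.516) → (111.926,25.985) (closed)

[2] `<polygon>` regular polygon, #0000ff→engrave S325 F3334: (108.764,158.349) → (117.637,158.995) → (113.760,150.989) → (108.764,158.349) (closed)

[3] `<circle>` circle, #0000ff→engrave S325 F3334: (38.836,28.168) → (36.107,34.758) → (29.517,37.487) → (22.927,34.758) → (20.198,28.168) → (22.927,21.578) → (29.517,18.849) → (36.107,21.578) → (38.836,28.168) (closed)

[4] `<polyline>` open polyline, #0000ff→engrave S325 F3334: (151.963,157.320) → (59.707,146.380) → (41.609,77.506) → (108.413,116.333) → (151.285,83.876) → (137.380,15.222)

G21
G90
G0 X111.926 Y25.985
M3 S325
G1 X112.727 Y20.921 F3334
G1 X109.268 Y17.137
G1 X104.153 Y17.483
G1 X101.234 Y21.698
G1 X102.709 Y26.608
G1 X107.467 Y28.516
G1 X111.926 Y25.985
G0 X108.764 Y158.349
M3 S325
G1 X117.637 Y158.995 F3334
G1 X113.760 Y150.989
G1 X108.764 Y158.349
G0 X38.836 Y28.168
M3 S325
G1 X36.107 Y34.758 F3334
G1 X29.517 Y37.487
G1 X22.927 Y34.758
G1 X20.198 Y28.168
G1 X22.927 Y21.578
G1 X29.517 Y18.849
G1 X36.107 Y21.578
G1 X38.836 Y28.168
G0 X151.963 Y157.320
M3 S325
G1 X59.707 Y146.380 F3334
G1 X41.609 Y77.506
G1 X108.413 Y116.333
G1 X151.285 Y83.876
G1 X137.380 Y15.222
M5
G0 X0.000 Y0.000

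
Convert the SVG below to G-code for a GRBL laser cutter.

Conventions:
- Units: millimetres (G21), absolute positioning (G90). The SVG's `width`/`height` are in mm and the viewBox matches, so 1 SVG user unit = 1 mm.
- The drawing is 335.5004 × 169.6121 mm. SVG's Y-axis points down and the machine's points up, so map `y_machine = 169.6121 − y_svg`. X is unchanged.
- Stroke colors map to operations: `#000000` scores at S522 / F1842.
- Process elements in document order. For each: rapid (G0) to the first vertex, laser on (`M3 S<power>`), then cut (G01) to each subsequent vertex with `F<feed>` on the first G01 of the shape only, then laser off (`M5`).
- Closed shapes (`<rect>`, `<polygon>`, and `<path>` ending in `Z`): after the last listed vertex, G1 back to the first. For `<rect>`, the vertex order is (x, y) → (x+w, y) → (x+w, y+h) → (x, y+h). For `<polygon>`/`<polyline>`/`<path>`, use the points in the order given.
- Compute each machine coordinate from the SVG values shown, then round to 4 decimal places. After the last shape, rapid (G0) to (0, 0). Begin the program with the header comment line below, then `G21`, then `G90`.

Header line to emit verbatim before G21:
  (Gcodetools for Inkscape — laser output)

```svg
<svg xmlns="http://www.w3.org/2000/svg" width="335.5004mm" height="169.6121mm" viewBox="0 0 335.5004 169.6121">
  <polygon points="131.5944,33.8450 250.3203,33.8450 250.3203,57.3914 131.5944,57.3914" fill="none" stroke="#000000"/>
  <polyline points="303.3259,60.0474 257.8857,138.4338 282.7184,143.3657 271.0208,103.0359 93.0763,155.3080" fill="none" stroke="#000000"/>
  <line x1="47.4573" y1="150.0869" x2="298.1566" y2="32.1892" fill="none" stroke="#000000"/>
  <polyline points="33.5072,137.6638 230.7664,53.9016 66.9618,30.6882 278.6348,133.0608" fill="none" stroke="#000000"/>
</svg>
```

viewBox `0 0 335.5004 169.6121` with mm width/height → 1 unit = 1 mm. Flip: y_m = 169.6121 − y_svg.

**Shape 1** — `<polygon>` rectangle, stroke `#000000` → score (S522, F1842). Machine vertices: (131.5944,135.7671) → (250.3203,135.7671) → (250.3203,112.2207) → (131.5944,112.2207) → (131.5944,135.7671). Closed: final G1 returns to the first vertex.

**Shape 2** — `<polyline>` open polyline, stroke `#000000` → score (S522, F1842). Machine vertices: (303.3259,109.5647) → (257.8857,31.1783) → (282.7184,26.2464) → (271.0208,66.5762) → (93.0763,14.3041). Open path.

**Shape 3** — `<line>` line segment, stroke `#000000` → score (S522, F1842). Machine vertices: (47.4573,19.5252) → (298.1566,137.4229). Open path.

**Shape 4** — `<polyline>` open polyline, stroke `#000000` → score (S522, F1842). Machine vertices: (33.5072,31.9483) → (230.7664,115.7105) → (66.9618,138.9239) → (278.6348,36.5513). Open path.

(Gcodetools for Inkscape — laser output)
G21
G90
G0 X131.5944 Y135.7671
M3 S522
G01 X250.3203 Y135.7671 F1842
G01 X250.3203 Y112.2207
G01 X131.5944 Y112.2207
G01 X131.5944 Y135.7671
M5
G0 X303.3259 Y109.5647
M3 S522
G01 X257.8857 Y31.1783 F1842
G01 X282.7184 Y26.2464
G01 X271.0208 Y66.5762
G01 X93.0763 Y14.3041
M5
G0 X47.4573 Y19.5252
M3 S522
G01 X298.1566 Y137.4229 F1842
M5
G0 X33.5072 Y31.9483
M3 S522
G01 X230.7664 Y115.7105 F1842
G01 X66.9618 Y138.9239
G01 X278.6348 Y36.5513
M5
G0 X0.0000 Y0.0000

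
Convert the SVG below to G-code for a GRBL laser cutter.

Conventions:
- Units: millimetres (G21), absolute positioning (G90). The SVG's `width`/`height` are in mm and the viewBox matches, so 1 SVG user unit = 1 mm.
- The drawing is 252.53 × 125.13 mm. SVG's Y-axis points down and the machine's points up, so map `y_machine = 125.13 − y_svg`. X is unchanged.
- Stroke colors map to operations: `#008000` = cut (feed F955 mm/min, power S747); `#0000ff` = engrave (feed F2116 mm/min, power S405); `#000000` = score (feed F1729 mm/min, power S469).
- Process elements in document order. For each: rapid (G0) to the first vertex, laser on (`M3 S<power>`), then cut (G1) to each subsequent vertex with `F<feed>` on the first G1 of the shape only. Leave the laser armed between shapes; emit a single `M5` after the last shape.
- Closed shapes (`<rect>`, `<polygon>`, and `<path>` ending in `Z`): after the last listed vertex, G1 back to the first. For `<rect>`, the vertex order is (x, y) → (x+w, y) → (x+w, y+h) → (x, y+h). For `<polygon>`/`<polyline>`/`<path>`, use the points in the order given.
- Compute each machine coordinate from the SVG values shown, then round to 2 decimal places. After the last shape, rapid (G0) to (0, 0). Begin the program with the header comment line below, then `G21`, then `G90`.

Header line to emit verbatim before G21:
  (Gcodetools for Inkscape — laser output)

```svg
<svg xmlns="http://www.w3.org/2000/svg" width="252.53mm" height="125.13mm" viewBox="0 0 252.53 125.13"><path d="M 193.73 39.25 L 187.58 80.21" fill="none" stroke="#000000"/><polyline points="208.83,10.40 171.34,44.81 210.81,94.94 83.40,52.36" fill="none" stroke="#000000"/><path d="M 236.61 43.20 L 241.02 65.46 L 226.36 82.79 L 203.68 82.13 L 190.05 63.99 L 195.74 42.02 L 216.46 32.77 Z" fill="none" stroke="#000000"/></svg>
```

viewBox `0 0 252.53 125.13` with mm width/height → 1 unit = 1 mm. Flip: y_m = 125.13 − y_svg.

**Shape 1** — `<path>` line segment, stroke `#000000` → score (S469, F1729). Machine vertices: (193.73,85.88) → (187.58,44.92). Open path.

**Shape 2** — `<polyline>` open polyline, stroke `#000000` → score (S469, F1729). Machine vertices: (208.83,114.73) → (171.34,80.32) → (210.81,30.19) → (83.40,72.77). Open path.

**Shape 3** — `<path>` regular polygon, stroke `#000000` → score (S469, F1729). Machine vertices: (236.61,81.93) → (241.02,59.67) → (226.36,42.34) → (203.68,43.00) → (190.05,61.14) → (195.74,83.11) → (216.46,92.36) → (236.61,81.93). Closed: final G1 returns to the first vertex.

(Gcodetools for Inkscape — laser output)
G21
G90
G0 X193.73 Y85.88
M3 S469
G1 X187.58 Y44.92 F1729
G0 X208.83 Y114.73
M3 S469
G1 X171.34 Y80.32 F1729
G1 X210.81 Y30.19
G1 X83.40 Y72.77
G0 X236.61 Y81.93
M3 S469
G1 X241.02 Y59.67 F1729
G1 X226.36 Y42.34
G1 X203.68 Y43.00
G1 X190.05 Y61.14
G1 X195.74 Y83.11
G1 X216.46 Y92.36
G1 X236.61 Y81.93
M5
G0 X0.00 Y0.00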